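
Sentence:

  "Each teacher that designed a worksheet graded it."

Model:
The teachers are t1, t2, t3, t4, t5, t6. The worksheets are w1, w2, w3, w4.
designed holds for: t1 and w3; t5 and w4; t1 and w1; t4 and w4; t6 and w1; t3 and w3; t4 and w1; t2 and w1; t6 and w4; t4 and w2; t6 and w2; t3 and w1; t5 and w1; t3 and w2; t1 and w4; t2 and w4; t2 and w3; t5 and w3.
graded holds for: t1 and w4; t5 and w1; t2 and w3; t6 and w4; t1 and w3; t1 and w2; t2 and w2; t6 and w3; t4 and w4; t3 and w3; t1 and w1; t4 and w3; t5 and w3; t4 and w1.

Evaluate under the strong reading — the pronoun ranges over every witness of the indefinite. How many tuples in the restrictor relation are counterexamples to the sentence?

8

"it" takes "a worksheet" as antecedent — a donkey pronoun bound across the clause boundary.
Strong reading: for every (t,w) with designed(t,w), graded(t,w).
Restrictor pairs: (t1,w1) ✓  (t1,w3) ✓  (t1,w4) ✓  (t2,w1) ✗  (t2,w3) ✓  (t2,w4) ✗  (t3,w1) ✗  (t3,w2) ✗  (t3,w3) ✓  (t4,w1) ✓  (t4,w2) ✗  (t4,w4) ✓  (t5,w1) ✓  (t5,w3) ✓  (t5,w4) ✗  (t6,w1) ✗  (t6,w2) ✗  (t6,w4) ✓
Counterexamples (restrictor pairs failing the scope): 8.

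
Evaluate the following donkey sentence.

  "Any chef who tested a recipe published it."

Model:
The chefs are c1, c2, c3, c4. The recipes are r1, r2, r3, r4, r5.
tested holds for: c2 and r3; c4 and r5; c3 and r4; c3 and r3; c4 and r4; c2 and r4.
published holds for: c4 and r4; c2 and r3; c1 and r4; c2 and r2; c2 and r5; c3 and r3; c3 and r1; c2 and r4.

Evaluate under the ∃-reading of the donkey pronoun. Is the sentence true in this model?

True

"it" takes "a recipe" as antecedent — a donkey pronoun bound across the clause boundary.
Weak reading: every chef c with some tested-recipe has at least one tested-recipe r such that published(c,r).
Per chef: c2:✓  c3:✓  c4:✓
Every chef in the restrictor has a witness.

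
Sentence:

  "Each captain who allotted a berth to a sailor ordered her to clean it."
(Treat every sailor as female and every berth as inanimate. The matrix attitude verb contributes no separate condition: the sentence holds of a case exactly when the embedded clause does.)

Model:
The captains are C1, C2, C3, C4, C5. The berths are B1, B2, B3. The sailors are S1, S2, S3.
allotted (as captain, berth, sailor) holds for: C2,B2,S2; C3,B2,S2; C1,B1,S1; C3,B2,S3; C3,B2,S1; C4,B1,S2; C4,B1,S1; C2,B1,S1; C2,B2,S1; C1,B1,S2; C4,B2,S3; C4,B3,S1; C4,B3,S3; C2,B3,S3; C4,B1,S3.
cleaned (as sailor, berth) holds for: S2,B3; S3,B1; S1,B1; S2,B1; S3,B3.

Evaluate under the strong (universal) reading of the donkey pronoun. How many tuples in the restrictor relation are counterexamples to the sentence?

7

"her" takes "a sailor" as antecedent and "it" takes "a berth"; both are donkey pronouns co-varying with the restrictor.
Strong reading: for every (c,b,s) with allotted(c,b,s), cleaned(s,b).
Restrictor triples: (C1,B1,S1)→cleaned(S1,B1) ✓  (C1,B1,S2)→cleaned(S2,B1) ✓  (C2,B1,S1)→cleaned(S1,B1) ✓  (C2,B2,S1)→cleaned(S1,B2) ✗  (C2,B2,S2)→cleaned(S2,B2) ✗  (C2,B3,S3)→cleaned(S3,B3) ✓  (C3,B2,S1)→cleaned(S1,B2) ✗  (C3,B2,S2)→cleaned(S2,B2) ✗  (C3,B2,S3)→cleaned(S3,B2) ✗  (C4,B1,S1)→cleaned(S1,B1) ✓  (C4,B1,S2)→cleaned(S2,B1) ✓  (C4,B1,S3)→cleaned(S3,B1) ✓  (C4,B2,S3)→cleaned(S3,B2) ✗  (C4,B3,S1)→cleaned(S1,B3) ✗  (C4,B3,S3)→cleaned(S3,B3) ✓
Counterexamples (restrictor triples failing the scope): 7.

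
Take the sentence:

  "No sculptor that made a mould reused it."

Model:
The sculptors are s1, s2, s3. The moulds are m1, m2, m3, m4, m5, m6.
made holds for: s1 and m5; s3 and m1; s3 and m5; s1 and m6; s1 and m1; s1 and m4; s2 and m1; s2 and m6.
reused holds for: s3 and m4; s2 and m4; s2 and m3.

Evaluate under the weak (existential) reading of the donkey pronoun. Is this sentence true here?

"it" takes "a mould" as antecedent — a donkey pronoun bound across the clause boundary.
Truth condition: for no (s,m) with made(s,m) does reused(s,m) hold.
Restrictor pairs — does the scope hold? (s1,m1):fails  (s1,m4):fails  (s1,m5):fails  (s1,m6):fails  (s2,m1):fails  (s2,m6):fails  (s3,m1):fails  (s3,m5):fails
Scope holds for no restrictor pair, so the sentence is true.

True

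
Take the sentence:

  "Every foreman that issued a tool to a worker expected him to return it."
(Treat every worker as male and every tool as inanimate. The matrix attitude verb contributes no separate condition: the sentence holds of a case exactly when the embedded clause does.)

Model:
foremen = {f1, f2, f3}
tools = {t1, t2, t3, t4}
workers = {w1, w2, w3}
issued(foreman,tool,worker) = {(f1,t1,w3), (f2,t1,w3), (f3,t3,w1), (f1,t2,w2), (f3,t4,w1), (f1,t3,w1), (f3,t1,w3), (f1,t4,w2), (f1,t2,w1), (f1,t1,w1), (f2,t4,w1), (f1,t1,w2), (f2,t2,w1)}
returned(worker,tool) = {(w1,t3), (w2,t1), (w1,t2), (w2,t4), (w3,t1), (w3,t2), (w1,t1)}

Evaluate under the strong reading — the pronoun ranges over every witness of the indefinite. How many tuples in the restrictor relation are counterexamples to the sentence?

3

"him" takes "a worker" as antecedent and "it" takes "a tool"; both are donkey pronouns co-varying with the restrictor.
Strong reading: for every (f,t,w) with issued(f,t,w), returned(w,t).
Restrictor triples: (f1,t1,w1)→returned(w1,t1) ✓  (f1,t1,w2)→returned(w2,t1) ✓  (f1,t1,w3)→returned(w3,t1) ✓  (f1,t2,w1)→returned(w1,t2) ✓  (f1,t2,w2)→returned(w2,t2) ✗  (f1,t3,w1)→returned(w1,t3) ✓  (f1,t4,w2)→returned(w2,t4) ✓  (f2,t1,w3)→returned(w3,t1) ✓  (f2,t2,w1)→returned(w1,t2) ✓  (f2,t4,w1)→returned(w1,t4) ✗  (f3,t1,w3)→returned(w3,t1) ✓  (f3,t3,w1)→returned(w1,t3) ✓  (f3,t4,w1)→returned(w1,t4) ✗
Counterexamples (restrictor triples failing the scope): 3.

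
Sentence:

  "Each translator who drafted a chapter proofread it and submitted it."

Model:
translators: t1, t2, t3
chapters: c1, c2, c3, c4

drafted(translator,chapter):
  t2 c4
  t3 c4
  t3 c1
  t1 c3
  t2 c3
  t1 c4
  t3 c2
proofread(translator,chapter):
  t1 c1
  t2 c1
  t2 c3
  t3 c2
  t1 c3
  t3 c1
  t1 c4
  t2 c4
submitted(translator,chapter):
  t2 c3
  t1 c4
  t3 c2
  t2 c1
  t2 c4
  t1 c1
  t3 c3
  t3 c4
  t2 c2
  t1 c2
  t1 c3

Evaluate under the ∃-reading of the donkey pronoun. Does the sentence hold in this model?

True

"it" takes "a chapter" as antecedent — a donkey pronoun bound across the clause boundary.
Weak reading: every translator t with some drafted-chapter has at least one drafted-chapter c such that proofread(t,c) ∧ submitted(t,c).
Per translator: t1:✓  t2:✓  t3:✓
Every translator in the restrictor has a witness.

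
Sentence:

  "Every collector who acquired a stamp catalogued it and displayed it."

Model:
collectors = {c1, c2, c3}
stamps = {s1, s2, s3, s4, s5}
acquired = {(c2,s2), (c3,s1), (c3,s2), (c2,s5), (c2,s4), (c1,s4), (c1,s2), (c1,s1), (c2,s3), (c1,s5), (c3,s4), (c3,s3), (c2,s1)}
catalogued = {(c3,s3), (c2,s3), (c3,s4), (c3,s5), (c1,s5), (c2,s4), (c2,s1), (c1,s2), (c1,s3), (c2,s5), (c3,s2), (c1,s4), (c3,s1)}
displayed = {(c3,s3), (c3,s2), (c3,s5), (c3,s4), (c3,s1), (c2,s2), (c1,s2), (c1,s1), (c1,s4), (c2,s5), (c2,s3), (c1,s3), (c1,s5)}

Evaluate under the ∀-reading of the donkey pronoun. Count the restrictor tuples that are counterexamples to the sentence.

4

"it" takes "a stamp" as antecedent — a donkey pronoun bound across the clause boundary.
Strong reading: for every (c,s) with acquired(c,s), catalogued(c,s) ∧ displayed(c,s).
Restrictor pairs: (c1,s1) ✗  (c1,s2) ✓  (c1,s4) ✓  (c1,s5) ✓  (c2,s1) ✗  (c2,s2) ✗  (c2,s3) ✓  (c2,s4) ✗  (c2,s5) ✓  (c3,s1) ✓  (c3,s2) ✓  (c3,s3) ✓  (c3,s4) ✓
Counterexamples (restrictor pairs failing the scope): 4.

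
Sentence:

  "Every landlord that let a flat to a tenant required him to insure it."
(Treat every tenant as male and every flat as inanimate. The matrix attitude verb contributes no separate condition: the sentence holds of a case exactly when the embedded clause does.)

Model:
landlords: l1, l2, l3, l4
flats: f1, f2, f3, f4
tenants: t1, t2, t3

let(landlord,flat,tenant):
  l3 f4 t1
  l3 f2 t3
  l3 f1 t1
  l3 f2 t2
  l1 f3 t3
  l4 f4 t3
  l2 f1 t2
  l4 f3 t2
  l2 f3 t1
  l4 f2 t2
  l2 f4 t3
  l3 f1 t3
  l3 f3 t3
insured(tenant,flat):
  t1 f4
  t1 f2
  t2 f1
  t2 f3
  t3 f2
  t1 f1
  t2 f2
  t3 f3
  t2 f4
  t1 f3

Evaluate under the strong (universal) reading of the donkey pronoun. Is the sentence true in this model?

False

"him" takes "a tenant" as antecedent and "it" takes "a flat"; both are donkey pronouns co-varying with the restrictor.
Strong reading: for every (l,f,t) with let(l,f,t), insured(t,f).
Restrictor triples: (l1,f3,t3)→insured(t3,f3) ✓  (l2,f1,t2)→insured(t2,f1) ✓  (l2,f3,t1)→insured(t1,f3) ✓  (l2,f4,t3)→insured(t3,f4) ✗  (l3,f1,t1)→insured(t1,f1) ✓  (l3,f1,t3)→insured(t3,f1) ✗  (l3,f2,t2)→insured(t2,f2) ✓  (l3,f2,t3)→insured(t3,f2) ✓  (l3,f3,t3)→insured(t3,f3) ✓  (l3,f4,t1)→insured(t1,f4) ✓  (l4,f2,t2)→insured(t2,f2) ✓  (l4,f3,t2)→insured(t2,f3) ✓  (l4,f4,t3)→insured(t3,f4) ✗
Counterexample: (l2,f4,t3) — insured(t3,f4) does not hold.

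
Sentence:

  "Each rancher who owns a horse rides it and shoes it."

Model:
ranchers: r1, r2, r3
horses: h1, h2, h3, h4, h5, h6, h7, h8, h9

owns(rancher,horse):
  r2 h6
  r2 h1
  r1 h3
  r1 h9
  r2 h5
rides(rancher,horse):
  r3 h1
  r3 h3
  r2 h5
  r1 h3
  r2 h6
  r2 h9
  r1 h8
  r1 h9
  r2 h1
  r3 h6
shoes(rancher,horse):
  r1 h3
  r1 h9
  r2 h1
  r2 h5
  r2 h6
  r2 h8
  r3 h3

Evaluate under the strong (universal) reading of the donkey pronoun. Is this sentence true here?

True

"it" takes "a horse" as antecedent — a donkey pronoun bound across the clause boundary.
Strong reading: for every (r,h) with owns(r,h), rides(r,h) ∧ shoes(r,h).
Restrictor pairs: (r1,h3) ✓  (r1,h9) ✓  (r2,h1) ✓  (r2,h5) ✓  (r2,h6) ✓
Every restrictor pair satisfies the scope.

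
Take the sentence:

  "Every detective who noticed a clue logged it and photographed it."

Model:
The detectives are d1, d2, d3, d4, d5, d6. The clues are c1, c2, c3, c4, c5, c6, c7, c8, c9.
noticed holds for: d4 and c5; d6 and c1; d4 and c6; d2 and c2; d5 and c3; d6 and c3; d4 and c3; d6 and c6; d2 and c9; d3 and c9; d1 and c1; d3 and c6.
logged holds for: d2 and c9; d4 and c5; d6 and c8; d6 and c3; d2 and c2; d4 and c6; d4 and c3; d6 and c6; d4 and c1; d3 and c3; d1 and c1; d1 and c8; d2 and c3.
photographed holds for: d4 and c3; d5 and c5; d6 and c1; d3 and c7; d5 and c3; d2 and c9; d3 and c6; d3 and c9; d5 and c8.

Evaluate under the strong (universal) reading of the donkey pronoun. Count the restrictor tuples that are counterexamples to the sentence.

10

"it" takes "a clue" as antecedent — a donkey pronoun bound across the clause boundary.
Strong reading: for every (d,c) with noticed(d,c), logged(d,c) ∧ photographed(d,c).
Restrictor pairs: (d1,c1) ✗  (d2,c2) ✗  (d2,c9) ✓  (d3,c6) ✗  (d3,c9) ✗  (d4,c3) ✓  (d4,c5) ✗  (d4,c6) ✗  (d5,c3) ✗  (d6,c1) ✗  (d6,c3) ✗  (d6,c6) ✗
Counterexamples (restrictor pairs failing the scope): 10.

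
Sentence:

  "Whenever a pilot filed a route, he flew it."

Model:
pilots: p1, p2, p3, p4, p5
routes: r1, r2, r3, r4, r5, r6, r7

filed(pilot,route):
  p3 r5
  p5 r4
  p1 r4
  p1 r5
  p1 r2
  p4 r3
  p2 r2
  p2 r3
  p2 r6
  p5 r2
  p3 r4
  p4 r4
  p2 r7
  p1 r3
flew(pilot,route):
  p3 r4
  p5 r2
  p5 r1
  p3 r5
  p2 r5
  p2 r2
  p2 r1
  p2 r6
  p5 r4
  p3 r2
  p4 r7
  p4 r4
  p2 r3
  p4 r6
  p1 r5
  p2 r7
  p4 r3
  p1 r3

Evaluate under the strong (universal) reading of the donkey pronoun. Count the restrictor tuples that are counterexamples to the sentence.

2

"it" takes "a route" as antecedent — a donkey pronoun bound across the clause boundary.
Strong reading: for every (p,r) with filed(p,r), flew(p,r).
Restrictor pairs: (p1,r2) ✗  (p1,r3) ✓  (p1,r4) ✗  (p1,r5) ✓  (p2,r2) ✓  (p2,r3) ✓  (p2,r6) ✓  (p2,r7) ✓  (p3,r4) ✓  (p3,r5) ✓  (p4,r3) ✓  (p4,r4) ✓  (p5,r2) ✓  (p5,r4) ✓
Counterexamples (restrictor pairs failing the scope): 2.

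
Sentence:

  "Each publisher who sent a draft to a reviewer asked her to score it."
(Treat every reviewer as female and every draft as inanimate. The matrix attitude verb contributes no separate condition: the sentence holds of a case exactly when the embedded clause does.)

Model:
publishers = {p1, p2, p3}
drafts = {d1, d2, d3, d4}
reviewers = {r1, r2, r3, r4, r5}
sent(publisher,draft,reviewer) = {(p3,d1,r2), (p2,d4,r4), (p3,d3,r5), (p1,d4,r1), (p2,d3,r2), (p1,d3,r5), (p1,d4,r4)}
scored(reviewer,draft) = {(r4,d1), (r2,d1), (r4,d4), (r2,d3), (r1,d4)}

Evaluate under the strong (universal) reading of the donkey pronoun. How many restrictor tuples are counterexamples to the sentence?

2

"her" takes "a reviewer" as antecedent and "it" takes "a draft"; both are donkey pronouns co-varying with the restrictor.
Strong reading: for every (p,d,r) with sent(p,d,r), scored(r,d).
Restrictor triples: (p1,d3,r5)→scored(r5,d3) ✗  (p1,d4,r1)→scored(r1,d4) ✓  (p1,d4,r4)→scored(r4,d4) ✓  (p2,d3,r2)→scored(r2,d3) ✓  (p2,d4,r4)→scored(r4,d4) ✓  (p3,d1,r2)→scored(r2,d1) ✓  (p3,d3,r5)→scored(r5,d3) ✗
Counterexamples (restrictor triples failing the scope): 2.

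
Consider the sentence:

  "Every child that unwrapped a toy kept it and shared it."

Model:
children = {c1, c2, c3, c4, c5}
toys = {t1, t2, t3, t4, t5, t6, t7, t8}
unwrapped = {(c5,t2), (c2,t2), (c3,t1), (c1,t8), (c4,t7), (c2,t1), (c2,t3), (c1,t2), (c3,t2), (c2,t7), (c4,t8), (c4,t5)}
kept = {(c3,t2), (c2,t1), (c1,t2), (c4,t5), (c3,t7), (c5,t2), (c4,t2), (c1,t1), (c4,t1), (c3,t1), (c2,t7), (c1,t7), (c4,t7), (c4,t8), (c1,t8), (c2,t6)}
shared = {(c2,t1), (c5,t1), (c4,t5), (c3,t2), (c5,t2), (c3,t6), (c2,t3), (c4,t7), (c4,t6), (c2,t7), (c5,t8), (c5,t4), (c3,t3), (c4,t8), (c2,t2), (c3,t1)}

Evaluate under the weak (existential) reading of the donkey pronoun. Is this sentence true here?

"it" takes "a toy" as antecedent — a donkey pronoun bound across the clause boundary.
Weak reading: every child c with some unwrapped-toy has at least one unwrapped-toy t such that kept(c,t) ∧ shared(c,t).
Per child: c1:✗  c2:✓  c3:✓  c4:✓  c5:✓
c1 has no witness among its unwrapped-toys.

False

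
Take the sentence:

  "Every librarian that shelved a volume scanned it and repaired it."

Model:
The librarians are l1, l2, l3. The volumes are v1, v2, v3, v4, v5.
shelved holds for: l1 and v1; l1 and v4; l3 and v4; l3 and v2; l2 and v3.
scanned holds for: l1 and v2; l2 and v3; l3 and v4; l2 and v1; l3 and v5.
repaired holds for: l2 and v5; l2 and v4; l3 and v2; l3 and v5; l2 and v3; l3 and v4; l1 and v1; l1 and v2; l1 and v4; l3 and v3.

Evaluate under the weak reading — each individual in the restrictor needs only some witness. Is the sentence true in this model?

"it" takes "a volume" as antecedent — a donkey pronoun bound across the clause boundary.
Weak reading: every librarian l with some shelved-volume has at least one shelved-volume v such that scanned(l,v) ∧ repaired(l,v).
Per librarian: l1:✗  l2:✓  l3:✓
l1 has no witness among its shelved-volumes.

False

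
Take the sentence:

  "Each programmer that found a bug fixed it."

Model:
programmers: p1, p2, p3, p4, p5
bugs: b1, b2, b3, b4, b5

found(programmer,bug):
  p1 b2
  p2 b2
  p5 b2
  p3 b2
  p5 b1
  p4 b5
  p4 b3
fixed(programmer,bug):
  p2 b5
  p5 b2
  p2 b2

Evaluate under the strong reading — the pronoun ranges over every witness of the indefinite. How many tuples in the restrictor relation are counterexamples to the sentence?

"it" takes "a bug" as antecedent — a donkey pronoun bound across the clause boundary.
Strong reading: for every (p,b) with found(p,b), fixed(p,b).
Restrictor pairs: (p1,b2) ✗  (p2,b2) ✓  (p3,b2) ✗  (p4,b3) ✗  (p4,b5) ✗  (p5,b1) ✗  (p5,b2) ✓
Counterexamples (restrictor pairs failing the scope): 5.

5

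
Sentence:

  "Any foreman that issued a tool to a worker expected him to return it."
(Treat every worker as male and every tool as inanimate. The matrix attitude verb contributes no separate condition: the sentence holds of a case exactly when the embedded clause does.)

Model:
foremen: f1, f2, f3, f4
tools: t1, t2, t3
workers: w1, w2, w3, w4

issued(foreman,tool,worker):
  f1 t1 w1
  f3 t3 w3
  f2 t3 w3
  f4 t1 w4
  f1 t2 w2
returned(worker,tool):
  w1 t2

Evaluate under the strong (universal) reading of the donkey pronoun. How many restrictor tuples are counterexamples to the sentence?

"him" takes "a worker" as antecedent and "it" takes "a tool"; both are donkey pronouns co-varying with the restrictor.
Strong reading: for every (f,t,w) with issued(f,t,w), returned(w,t).
Restrictor triples: (f1,t1,w1)→returned(w1,t1) ✗  (f1,t2,w2)→returned(w2,t2) ✗  (f2,t3,w3)→returned(w3,t3) ✗  (f3,t3,w3)→returned(w3,t3) ✗  (f4,t1,w4)→returned(w4,t1) ✗
Counterexamples (restrictor triples failing the scope): 5.

5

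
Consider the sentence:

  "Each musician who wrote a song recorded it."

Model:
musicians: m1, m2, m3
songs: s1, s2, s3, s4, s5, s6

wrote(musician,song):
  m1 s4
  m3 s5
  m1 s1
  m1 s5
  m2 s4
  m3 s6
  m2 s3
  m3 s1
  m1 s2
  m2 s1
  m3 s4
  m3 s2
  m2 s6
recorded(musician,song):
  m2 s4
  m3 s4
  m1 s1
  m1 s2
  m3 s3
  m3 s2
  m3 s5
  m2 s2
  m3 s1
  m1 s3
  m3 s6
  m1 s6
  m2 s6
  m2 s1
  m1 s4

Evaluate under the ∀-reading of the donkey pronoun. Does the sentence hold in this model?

"it" takes "a song" as antecedent — a donkey pronoun bound across the clause boundary.
Strong reading: for every (m,s) with wrote(m,s), recorded(m,s).
Restrictor pairs: (m1,s1) ✓  (m1,s2) ✓  (m1,s4) ✓  (m1,s5) ✗  (m2,s1) ✓  (m2,s3) ✗  (m2,s4) ✓  (m2,s6) ✓  (m3,s1) ✓  (m3,s2) ✓  (m3,s4) ✓  (m3,s5) ✓  (m3,s6) ✓
Counterexample: (m1,s5) is in wrote but fails the scope.

False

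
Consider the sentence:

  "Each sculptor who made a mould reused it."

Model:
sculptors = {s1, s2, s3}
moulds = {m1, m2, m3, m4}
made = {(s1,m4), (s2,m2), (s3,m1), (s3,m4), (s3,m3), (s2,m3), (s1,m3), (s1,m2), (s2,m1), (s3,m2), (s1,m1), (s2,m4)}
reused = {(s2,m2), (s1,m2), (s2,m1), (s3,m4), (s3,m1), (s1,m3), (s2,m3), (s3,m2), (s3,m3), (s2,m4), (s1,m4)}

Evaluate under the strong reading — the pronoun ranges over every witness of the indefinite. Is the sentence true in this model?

False

"it" takes "a mould" as antecedent — a donkey pronoun bound across the clause boundary.
Strong reading: for every (s,m) with made(s,m), reused(s,m).
Restrictor pairs: (s1,m1) ✗  (s1,m2) ✓  (s1,m3) ✓  (s1,m4) ✓  (s2,m1) ✓  (s2,m2) ✓  (s2,m3) ✓  (s2,m4) ✓  (s3,m1) ✓  (s3,m2) ✓  (s3,m3) ✓  (s3,m4) ✓
Counterexample: (s1,m1) is in made but fails the scope.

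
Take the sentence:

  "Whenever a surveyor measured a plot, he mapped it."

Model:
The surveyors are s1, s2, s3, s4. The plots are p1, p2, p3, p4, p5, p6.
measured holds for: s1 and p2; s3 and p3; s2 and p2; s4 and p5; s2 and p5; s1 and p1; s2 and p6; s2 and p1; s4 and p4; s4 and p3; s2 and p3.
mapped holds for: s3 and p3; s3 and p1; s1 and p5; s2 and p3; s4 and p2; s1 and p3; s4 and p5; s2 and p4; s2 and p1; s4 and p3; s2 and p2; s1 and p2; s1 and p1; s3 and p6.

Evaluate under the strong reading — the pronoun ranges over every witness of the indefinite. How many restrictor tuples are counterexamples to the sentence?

"it" takes "a plot" as antecedent — a donkey pronoun bound across the clause boundary.
Strong reading: for every (s,p) with measured(s,p), mapped(s,p).
Restrictor pairs: (s1,p1) ✓  (s1,p2) ✓  (s2,p1) ✓  (s2,p2) ✓  (s2,p3) ✓  (s2,p5) ✗  (s2,p6) ✗  (s3,p3) ✓  (s4,p3) ✓  (s4,p4) ✗  (s4,p5) ✓
Counterexamples (restrictor pairs failing the scope): 3.

3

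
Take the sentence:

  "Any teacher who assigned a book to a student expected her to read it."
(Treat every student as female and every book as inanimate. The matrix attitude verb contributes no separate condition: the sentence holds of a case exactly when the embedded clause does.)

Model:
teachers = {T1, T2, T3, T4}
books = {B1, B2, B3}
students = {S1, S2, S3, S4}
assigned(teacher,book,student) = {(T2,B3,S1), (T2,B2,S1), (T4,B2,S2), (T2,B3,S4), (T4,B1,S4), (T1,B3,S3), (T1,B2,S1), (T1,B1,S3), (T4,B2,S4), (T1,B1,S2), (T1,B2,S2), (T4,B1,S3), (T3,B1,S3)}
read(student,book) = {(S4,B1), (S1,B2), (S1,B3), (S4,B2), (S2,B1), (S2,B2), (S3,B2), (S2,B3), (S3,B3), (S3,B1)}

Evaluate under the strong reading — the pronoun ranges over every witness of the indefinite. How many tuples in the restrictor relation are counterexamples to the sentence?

1

"her" takes "a student" as antecedent and "it" takes "a book"; both are donkey pronouns co-varying with the restrictor.
Strong reading: for every (t,b,s) with assigned(t,b,s), read(s,b).
Restrictor triples: (T1,B1,S2)→read(S2,B1) ✓  (T1,B1,S3)→read(S3,B1) ✓  (T1,B2,S1)→read(S1,B2) ✓  (T1,B2,S2)→read(S2,B2) ✓  (T1,B3,S3)→read(S3,B3) ✓  (T2,B2,S1)→read(S1,B2) ✓  (T2,B3,S1)→read(S1,B3) ✓  (T2,B3,S4)→read(S4,B3) ✗  (T3,B1,S3)→read(S3,B1) ✓  (T4,B1,S3)→read(S3,B1) ✓  (T4,B1,S4)→read(S4,B1) ✓  (T4,B2,S2)→read(S2,B2) ✓  (T4,B2,S4)→read(S4,B2) ✓
Counterexamples (restrictor triples failing the scope): 1.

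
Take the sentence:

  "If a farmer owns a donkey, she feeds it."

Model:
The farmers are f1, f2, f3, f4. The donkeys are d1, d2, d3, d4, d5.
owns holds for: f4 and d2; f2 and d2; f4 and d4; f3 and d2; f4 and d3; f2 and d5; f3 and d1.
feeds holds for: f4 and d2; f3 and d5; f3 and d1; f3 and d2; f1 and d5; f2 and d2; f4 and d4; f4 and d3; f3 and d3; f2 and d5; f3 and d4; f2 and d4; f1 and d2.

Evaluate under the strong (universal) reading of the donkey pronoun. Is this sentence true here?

True

"it" takes "a donkey" as antecedent — a donkey pronoun bound across the clause boundary.
Strong reading: for every (f,d) with owns(f,d), feeds(f,d).
Restrictor pairs: (f2,d2) ✓  (f2,d5) ✓  (f3,d1) ✓  (f3,d2) ✓  (f4,d2) ✓  (f4,d3) ✓  (f4,d4) ✓
Every restrictor pair satisfies the scope.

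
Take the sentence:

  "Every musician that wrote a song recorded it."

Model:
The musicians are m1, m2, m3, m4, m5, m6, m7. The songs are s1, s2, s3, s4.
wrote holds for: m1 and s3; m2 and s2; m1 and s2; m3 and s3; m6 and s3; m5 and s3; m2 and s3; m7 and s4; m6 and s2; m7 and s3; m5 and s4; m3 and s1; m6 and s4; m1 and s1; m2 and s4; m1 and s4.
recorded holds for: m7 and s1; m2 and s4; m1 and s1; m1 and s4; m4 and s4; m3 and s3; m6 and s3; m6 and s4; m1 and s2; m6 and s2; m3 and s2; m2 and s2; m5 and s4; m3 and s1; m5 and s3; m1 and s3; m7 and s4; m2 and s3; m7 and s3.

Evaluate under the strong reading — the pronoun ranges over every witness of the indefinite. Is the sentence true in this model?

True

"it" takes "a song" as antecedent — a donkey pronoun bound across the clause boundary.
Strong reading: for every (m,s) with wrote(m,s), recorded(m,s).
Restrictor pairs: (m1,s1) ✓  (m1,s2) ✓  (m1,s3) ✓  (m1,s4) ✓  (m2,s2) ✓  (m2,s3) ✓  (m2,s4) ✓  (m3,s1) ✓  (m3,s3) ✓  (m5,s3) ✓  (m5,s4) ✓  (m6,s2) ✓  (m6,s3) ✓  (m6,s4) ✓  (m7,s3) ✓  (m7,s4) ✓
Every restrictor pair satisfies the scope.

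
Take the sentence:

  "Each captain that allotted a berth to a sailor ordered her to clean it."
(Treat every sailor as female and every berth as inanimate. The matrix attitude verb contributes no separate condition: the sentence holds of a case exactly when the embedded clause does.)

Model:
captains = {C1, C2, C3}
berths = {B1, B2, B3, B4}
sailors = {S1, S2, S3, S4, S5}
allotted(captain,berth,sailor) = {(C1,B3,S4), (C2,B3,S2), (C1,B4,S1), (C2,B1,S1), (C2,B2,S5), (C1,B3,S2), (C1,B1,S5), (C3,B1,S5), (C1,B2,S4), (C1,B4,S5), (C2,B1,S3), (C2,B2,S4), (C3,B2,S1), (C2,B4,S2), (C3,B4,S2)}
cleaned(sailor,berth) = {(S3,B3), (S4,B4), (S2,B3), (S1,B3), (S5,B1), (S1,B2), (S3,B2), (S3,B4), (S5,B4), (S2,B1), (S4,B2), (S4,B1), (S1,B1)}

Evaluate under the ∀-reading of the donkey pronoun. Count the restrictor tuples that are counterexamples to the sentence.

6

"her" takes "a sailor" as antecedent and "it" takes "a berth"; both are donkey pronouns co-varying with the restrictor.
Strong reading: for every (c,b,s) with allotted(c,b,s), cleaned(s,b).
Restrictor triples: (C1,B1,S5)→cleaned(S5,B1) ✓  (C1,B2,S4)→cleaned(S4,B2) ✓  (C1,B3,S2)→cleaned(S2,B3) ✓  (C1,B3,S4)→cleaned(S4,B3) ✗  (C1,B4,S1)→cleaned(S1,B4) ✗  (C1,B4,S5)→cleaned(S5,B4) ✓  (C2,B1,S1)→cleaned(S1,B1) ✓  (C2,B1,S3)→cleaned(S3,B1) ✗  (C2,B2,S4)→cleaned(S4,B2) ✓  (C2,B2,S5)→cleaned(S5,B2) ✗  (C2,B3,S2)→cleaned(S2,B3) ✓  (C2,B4,S2)→cleaned(S2,B4) ✗  (C3,B1,S5)→cleaned(S5,B1) ✓  (C3,B2,S1)→cleaned(S1,B2) ✓  (C3,B4,S2)→cleaned(S2,B4) ✗
Counterexamples (restrictor triples failing the scope): 6.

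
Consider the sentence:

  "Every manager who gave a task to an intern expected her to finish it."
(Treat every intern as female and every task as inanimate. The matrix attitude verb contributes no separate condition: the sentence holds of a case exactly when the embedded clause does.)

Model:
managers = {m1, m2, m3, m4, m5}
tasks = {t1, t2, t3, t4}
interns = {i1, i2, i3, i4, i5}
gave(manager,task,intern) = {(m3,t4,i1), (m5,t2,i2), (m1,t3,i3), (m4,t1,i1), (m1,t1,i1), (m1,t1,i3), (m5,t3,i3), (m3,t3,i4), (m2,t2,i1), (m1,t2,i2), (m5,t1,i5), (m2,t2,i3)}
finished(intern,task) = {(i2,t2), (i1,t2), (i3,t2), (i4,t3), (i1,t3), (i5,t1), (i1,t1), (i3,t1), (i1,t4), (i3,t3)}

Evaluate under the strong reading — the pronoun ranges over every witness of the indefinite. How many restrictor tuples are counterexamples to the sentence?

0

"her" takes "an intern" as antecedent and "it" takes "a task"; both are donkey pronouns co-varying with the restrictor.
Strong reading: for every (m,t,i) with gave(m,t,i), finished(i,t).
Restrictor triples: (m1,t1,i1)→finished(i1,t1) ✓  (m1,t1,i3)→finished(i3,t1) ✓  (m1,t2,i2)→finished(i2,t2) ✓  (m1,t3,i3)→finished(i3,t3) ✓  (m2,t2,i1)→finished(i1,t2) ✓  (m2,t2,i3)→finished(i3,t2) ✓  (m3,t3,i4)→finished(i4,t3) ✓  (m3,t4,i1)→finished(i1,t4) ✓  (m4,t1,i1)→finished(i1,t1) ✓  (m5,t1,i5)→finished(i5,t1) ✓  (m5,t2,i2)→finished(i2,t2) ✓  (m5,t3,i3)→finished(i3,t3) ✓
Counterexamples (restrictor triples failing the scope): 0.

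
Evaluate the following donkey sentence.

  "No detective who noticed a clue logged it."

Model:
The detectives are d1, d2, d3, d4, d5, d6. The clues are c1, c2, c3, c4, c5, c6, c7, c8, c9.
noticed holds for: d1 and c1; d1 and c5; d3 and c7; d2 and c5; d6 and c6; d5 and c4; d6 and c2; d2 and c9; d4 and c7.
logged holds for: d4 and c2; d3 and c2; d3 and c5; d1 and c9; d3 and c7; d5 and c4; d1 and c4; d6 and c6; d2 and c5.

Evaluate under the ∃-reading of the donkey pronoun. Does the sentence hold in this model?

False

"it" takes "a clue" as antecedent — a donkey pronoun bound across the clause boundary.
Truth condition: for no (d,c) with noticed(d,c) does logged(d,c) hold.
Restrictor pairs — does the scope hold? (d1,c1):fails  (d1,c5):fails  (d2,c5):holds  (d2,c9):fails  (d3,c7):holds  (d4,c7):fails  (d5,c4):holds  (d6,c2):fails  (d6,c6):holds
Scope holds for 4 pair(s), so the sentence is false.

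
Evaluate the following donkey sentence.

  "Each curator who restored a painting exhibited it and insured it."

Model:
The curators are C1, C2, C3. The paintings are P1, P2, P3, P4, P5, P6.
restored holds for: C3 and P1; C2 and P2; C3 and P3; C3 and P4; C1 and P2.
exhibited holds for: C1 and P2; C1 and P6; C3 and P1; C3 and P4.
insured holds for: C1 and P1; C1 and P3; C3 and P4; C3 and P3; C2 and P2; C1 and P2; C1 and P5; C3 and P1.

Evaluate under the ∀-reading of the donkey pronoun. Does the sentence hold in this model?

"it" takes "a painting" as antecedent — a donkey pronoun bound across the clause boundary.
Strong reading: for every (c,p) with restored(c,p), exhibited(c,p) ∧ insured(c,p).
Restrictor pairs: (C1,P2) ✓  (C2,P2) ✗  (C3,P1) ✓  (C3,P3) ✗  (C3,P4) ✓
Counterexample: (C2,P2) is in restored but fails the scope.

False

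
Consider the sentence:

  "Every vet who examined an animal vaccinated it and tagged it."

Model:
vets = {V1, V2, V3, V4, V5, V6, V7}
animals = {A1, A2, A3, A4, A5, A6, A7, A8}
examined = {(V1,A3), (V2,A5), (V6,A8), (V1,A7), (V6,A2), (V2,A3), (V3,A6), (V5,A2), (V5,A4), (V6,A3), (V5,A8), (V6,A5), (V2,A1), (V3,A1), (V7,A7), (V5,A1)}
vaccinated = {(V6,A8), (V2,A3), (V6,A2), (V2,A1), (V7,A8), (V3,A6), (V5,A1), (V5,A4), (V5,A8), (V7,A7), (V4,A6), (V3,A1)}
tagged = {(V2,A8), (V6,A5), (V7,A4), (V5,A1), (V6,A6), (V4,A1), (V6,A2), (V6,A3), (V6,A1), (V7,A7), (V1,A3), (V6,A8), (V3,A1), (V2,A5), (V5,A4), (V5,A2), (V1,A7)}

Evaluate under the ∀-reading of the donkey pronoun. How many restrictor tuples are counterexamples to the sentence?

"it" takes "an animal" as antecedent — a donkey pronoun bound across the clause boundary.
Strong reading: for every (v,a) with examined(v,a), vaccinated(v,a) ∧ tagged(v,a).
Restrictor pairs: (V1,A3) ✗  (V1,A7) ✗  (V2,A1) ✗  (V2,A3) ✗  (V2,A5) ✗  (V3,A1) ✓  (V3,A6) ✗  (V5,A1) ✓  (V5,A2) ✗  (V5,A4) ✓  (V5,A8) ✗  (V6,A2) ✓  (V6,A3) ✗  (V6,A5) ✗  (V6,A8) ✓  (V7,A7) ✓
Counterexamples (restrictor pairs failing the scope): 10.

10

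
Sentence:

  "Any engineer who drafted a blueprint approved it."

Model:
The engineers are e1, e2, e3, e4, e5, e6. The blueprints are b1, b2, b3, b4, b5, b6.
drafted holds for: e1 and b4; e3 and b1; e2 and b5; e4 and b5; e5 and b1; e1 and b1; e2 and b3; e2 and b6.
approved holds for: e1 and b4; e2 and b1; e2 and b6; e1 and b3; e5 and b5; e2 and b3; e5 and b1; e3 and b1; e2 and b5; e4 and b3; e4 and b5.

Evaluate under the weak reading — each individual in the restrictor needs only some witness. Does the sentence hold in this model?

True

"it" takes "a blueprint" as antecedent — a donkey pronoun bound across the clause boundary.
Weak reading: every engineer e with some drafted-blueprint has at least one drafted-blueprint b such that approved(e,b).
Per engineer: e1:✓  e2:✓  e3:✓  e4:✓  e5:✓
Every engineer in the restrictor has a witness.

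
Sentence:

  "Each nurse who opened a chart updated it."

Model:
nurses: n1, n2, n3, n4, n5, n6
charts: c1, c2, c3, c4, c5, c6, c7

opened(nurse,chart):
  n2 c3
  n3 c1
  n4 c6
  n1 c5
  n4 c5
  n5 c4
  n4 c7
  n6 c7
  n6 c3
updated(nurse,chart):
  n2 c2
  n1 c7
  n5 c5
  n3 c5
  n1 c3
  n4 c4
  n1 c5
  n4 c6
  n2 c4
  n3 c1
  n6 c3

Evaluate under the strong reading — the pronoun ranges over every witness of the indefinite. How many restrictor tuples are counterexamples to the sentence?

"it" takes "a chart" as antecedent — a donkey pronoun bound across the clause boundary.
Strong reading: for every (n,c) with opened(n,c), updated(n,c).
Restrictor pairs: (n1,c5) ✓  (n2,c3) ✗  (n3,c1) ✓  (n4,c5) ✗  (n4,c6) ✓  (n4,c7) ✗  (n5,c4) ✗  (n6,c3) ✓  (n6,c7) ✗
Counterexamples (restrictor pairs failing the scope): 5.

5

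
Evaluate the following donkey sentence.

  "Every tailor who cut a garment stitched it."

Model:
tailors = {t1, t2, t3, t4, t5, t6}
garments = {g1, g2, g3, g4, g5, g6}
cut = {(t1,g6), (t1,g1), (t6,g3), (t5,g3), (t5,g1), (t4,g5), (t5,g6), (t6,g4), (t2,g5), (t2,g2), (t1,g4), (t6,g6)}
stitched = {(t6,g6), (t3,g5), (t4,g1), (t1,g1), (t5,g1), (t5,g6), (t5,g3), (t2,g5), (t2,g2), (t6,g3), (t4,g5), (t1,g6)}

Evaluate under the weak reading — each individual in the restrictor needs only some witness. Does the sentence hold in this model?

True

"it" takes "a garment" as antecedent — a donkey pronoun bound across the clause boundary.
Weak reading: every tailor t with some cut-garment has at least one cut-garment g such that stitched(t,g).
Per tailor: t1:✓  t2:✓  t4:✓  t5:✓  t6:✓
Every tailor in the restrictor has a witness.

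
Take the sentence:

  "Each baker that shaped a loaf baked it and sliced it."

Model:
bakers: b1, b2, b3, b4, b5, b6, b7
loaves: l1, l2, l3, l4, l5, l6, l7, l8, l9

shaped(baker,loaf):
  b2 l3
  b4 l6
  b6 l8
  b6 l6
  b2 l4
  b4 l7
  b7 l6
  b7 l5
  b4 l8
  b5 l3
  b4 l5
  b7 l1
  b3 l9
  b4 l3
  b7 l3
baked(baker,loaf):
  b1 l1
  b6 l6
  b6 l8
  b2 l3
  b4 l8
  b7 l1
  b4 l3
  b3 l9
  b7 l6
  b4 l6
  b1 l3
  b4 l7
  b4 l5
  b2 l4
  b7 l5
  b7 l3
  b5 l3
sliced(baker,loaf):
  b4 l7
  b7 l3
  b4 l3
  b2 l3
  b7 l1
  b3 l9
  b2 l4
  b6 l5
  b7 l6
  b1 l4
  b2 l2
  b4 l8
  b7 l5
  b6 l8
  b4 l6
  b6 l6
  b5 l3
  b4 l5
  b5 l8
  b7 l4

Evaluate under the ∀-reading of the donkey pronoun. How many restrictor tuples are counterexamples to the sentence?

0

"it" takes "a loaf" as antecedent — a donkey pronoun bound across the clause boundary.
Strong reading: for every (b,l) with shaped(b,l), baked(b,l) ∧ sliced(b,l).
Restrictor pairs: (b2,l3) ✓  (b2,l4) ✓  (b3,l9) ✓  (b4,l3) ✓  (b4,l5) ✓  (b4,l6) ✓  (b4,l7) ✓  (b4,l8) ✓  (b5,l3) ✓  (b6,l6) ✓  (b6,l8) ✓  (b7,l1) ✓  (b7,l3) ✓  (b7,l5) ✓  (b7,l6) ✓
Counterexamples (restrictor pairs failing the scope): 0.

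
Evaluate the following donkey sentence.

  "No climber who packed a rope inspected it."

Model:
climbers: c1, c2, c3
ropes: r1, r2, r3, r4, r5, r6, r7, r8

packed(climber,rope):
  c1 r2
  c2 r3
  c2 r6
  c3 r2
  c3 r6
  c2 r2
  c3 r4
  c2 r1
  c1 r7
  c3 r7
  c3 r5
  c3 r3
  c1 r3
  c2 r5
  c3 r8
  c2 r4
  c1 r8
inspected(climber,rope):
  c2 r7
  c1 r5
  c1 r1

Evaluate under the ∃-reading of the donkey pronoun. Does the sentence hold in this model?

"it" takes "a rope" as antecedent — a donkey pronoun bound across the clause boundary.
Truth condition: for no (c,r) with packed(c,r) does inspected(c,r) hold.
Restrictor pairs — does the scope hold? (c1,r2):fails  (c1,r3):fails  (c1,r7):fails  (c1,r8):fails  (c2,r1):fails  (c2,r2):fails  (c2,r3):fails  (c2,r4):fails  (c2,r5):fails  (c2,r6):fails  (c3,r2):fails  (c3,r3):fails  (c3,r4):fails  (c3,r5):fails  (c3,r6):fails  (c3,r7):fails  (c3,r8):fails
Scope holds for no restrictor pair, so the sentence is true.

True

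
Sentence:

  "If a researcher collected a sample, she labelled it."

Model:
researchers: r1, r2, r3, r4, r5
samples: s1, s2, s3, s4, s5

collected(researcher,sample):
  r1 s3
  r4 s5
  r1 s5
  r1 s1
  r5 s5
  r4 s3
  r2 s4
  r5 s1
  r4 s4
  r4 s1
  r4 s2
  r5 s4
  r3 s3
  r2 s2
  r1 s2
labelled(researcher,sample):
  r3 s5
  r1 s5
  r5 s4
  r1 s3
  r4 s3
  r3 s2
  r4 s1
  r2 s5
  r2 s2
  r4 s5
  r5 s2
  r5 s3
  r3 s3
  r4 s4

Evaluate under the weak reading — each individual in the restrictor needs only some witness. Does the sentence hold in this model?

True

"it" takes "a sample" as antecedent — a donkey pronoun bound across the clause boundary.
Weak reading: every researcher r with some collected-sample has at least one collected-sample s such that labelled(r,s).
Per researcher: r1:✓  r2:✓  r3:✓  r4:✓  r5:✓
Every researcher in the restrictor has a witness.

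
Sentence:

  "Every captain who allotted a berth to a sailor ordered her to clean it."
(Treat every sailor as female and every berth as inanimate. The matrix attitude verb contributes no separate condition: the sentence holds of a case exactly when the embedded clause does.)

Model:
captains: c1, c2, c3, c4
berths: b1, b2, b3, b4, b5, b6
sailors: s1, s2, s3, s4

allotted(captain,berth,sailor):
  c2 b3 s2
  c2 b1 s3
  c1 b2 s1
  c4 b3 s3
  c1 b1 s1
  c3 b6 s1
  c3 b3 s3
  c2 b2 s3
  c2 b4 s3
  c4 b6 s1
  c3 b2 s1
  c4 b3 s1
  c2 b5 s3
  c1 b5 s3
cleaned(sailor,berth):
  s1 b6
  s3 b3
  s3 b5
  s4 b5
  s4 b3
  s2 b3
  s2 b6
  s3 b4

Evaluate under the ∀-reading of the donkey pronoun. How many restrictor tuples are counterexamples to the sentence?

"her" takes "a sailor" as antecedent and "it" takes "a berth"; both are donkey pronouns co-varying with the restrictor.
Strong reading: for every (c,b,s) with allotted(c,b,s), cleaned(s,b).
Restrictor triples: (c1,b1,s1)→cleaned(s1,b1) ✗  (c1,b2,s1)→cleaned(s1,b2) ✗  (c1,b5,s3)→cleaned(s3,b5) ✓  (c2,b1,s3)→cleaned(s3,b1) ✗  (c2,b2,s3)→cleaned(s3,b2) ✗  (c2,b3,s2)→cleaned(s2,b3) ✓  (c2,b4,s3)→cleaned(s3,b4) ✓  (c2,b5,s3)→cleaned(s3,b5) ✓  (c3,b2,s1)→cleaned(s1,b2) ✗  (c3,b3,s3)→cleaned(s3,b3) ✓  (c3,b6,s1)→cleaned(s1,b6) ✓  (c4,b3,s1)→cleaned(s1,b3) ✗  (c4,b3,s3)→cleaned(s3,b3) ✓  (c4,b6,s1)→cleaned(s1,b6) ✓
Counterexamples (restrictor triples failing the scope): 6.

6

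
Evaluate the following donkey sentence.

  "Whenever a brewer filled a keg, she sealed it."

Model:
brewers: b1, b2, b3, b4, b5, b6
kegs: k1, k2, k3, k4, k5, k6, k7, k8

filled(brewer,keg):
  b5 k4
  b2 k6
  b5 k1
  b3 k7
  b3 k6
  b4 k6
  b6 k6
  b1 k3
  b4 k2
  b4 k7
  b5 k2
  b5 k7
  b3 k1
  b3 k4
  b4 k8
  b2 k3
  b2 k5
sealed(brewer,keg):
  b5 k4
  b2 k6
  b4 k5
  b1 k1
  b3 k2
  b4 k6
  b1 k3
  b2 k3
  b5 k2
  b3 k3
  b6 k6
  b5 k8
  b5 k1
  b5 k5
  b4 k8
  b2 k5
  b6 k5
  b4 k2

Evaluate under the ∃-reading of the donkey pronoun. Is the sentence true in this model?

False

"it" takes "a keg" as antecedent — a donkey pronoun bound across the clause boundary.
Weak reading: every brewer b with some filled-keg has at least one filled-keg k such that sealed(b,k).
Per brewer: b1:✓  b2:✓  b3:✗  b4:✓  b5:✓  b6:✓
b3 has no witness among its filled-kegs.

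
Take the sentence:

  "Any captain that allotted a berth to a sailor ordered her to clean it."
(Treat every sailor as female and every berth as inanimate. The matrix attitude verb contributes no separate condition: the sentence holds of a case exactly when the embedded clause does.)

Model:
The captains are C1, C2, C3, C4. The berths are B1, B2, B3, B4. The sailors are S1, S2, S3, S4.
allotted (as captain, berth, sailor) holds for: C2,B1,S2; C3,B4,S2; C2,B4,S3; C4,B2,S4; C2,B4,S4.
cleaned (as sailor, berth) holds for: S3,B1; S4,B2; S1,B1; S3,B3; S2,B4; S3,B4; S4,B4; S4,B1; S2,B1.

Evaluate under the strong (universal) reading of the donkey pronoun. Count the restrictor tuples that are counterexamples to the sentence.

"her" takes "a sailor" as antecedent and "it" takes "a berth"; both are donkey pronouns co-varying with the restrictor.
Strong reading: for every (c,b,s) with allotted(c,b,s), cleaned(s,b).
Restrictor triples: (C2,B1,S2)→cleaned(S2,B1) ✓  (C2,B4,S3)→cleaned(S3,B4) ✓  (C2,B4,S4)→cleaned(S4,B4) ✓  (C3,B4,S2)→cleaned(S2,B4) ✓  (C4,B2,S4)→cleaned(S4,B2) ✓
Counterexamples (restrictor triples failing the scope): 0.

0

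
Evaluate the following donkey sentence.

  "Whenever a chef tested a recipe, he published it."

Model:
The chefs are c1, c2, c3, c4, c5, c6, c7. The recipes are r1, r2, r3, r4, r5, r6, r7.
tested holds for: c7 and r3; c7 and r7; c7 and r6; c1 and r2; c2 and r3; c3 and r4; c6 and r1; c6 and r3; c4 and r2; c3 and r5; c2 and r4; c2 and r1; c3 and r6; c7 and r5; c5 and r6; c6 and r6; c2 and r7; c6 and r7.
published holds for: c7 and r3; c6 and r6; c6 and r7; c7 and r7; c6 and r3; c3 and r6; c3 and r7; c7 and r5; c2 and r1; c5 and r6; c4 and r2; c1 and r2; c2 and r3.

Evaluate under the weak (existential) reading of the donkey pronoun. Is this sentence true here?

True

"it" takes "a recipe" as antecedent — a donkey pronoun bound across the clause boundary.
Weak reading: every chef c with some tested-recipe has at least one tested-recipe r such that published(c,r).
Per chef: c1:✓  c2:✓  c3:✓  c4:✓  c5:✓  c6:✓  c7:✓
Every chef in the restrictor has a witness.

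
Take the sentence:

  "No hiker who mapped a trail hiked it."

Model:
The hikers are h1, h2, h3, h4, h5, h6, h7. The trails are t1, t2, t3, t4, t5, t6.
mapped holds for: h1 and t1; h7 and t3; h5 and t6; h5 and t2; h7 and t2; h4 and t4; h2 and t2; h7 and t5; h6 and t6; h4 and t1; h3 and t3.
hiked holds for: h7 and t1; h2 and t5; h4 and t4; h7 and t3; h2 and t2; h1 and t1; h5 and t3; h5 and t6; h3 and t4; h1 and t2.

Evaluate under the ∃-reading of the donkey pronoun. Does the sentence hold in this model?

"it" takes "a trail" as antecedent — a donkey pronoun bound across the clause boundary.
Truth condition: for no (h,t) with mapped(h,t) does hiked(h,t) hold.
Restrictor pairs — does the scope hold? (h1,t1):holds  (h2,t2):holds  (h3,t3):fails  (h4,t1):fails  (h4,t4):holds  (h5,t2):fails  (h5,t6):holds  (h6,t6):fails  (h7,t2):fails  (h7,t3):holds  (h7,t5):fails
Scope holds for 5 pair(s), so the sentence is false.

False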